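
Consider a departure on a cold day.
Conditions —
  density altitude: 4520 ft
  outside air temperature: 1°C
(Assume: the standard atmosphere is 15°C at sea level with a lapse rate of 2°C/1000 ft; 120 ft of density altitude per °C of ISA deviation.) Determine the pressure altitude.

DA = PA + 120 × (OAT − (15 − 2·PA/1000)) = PA + 120·OAT − 1800 + 0.24·PA = 1.24·PA + 120·OAT − 1800.
So 1.24·PA = 4520 − 120 × 1 + 1800 = 6200.
PA = 6200 / 1.24 = 5000 ft.

5000 ft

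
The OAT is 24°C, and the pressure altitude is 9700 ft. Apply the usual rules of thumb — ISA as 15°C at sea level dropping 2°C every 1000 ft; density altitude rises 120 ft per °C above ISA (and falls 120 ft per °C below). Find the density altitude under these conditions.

ISA temperature at 9700 ft = 15 − 2 × (9700/1000) = -4.4°C.
ISA deviation = 24 − (-4.4) = +28.4°C.
Density altitude = 9700 + 120 × (28.4) = 9700 + (+3408) = 13108 ft.

13108 ft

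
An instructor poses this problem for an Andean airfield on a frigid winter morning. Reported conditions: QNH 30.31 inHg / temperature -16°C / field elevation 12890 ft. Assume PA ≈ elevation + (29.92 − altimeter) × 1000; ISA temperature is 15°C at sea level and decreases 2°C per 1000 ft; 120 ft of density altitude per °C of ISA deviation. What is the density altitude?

11780 ft

Pressure altitude = 12890 + (29.92 − 30.31) × 1000 = 12890 + (-390) = 12500 ft.
ISA temperature at 12500 ft = 15 − 2 × (12500/1000) = -10°C.
ISA deviation = -16 − (-10) = -6°C.
Density altitude = 12500 + 120 × (-6) = 11780 ft.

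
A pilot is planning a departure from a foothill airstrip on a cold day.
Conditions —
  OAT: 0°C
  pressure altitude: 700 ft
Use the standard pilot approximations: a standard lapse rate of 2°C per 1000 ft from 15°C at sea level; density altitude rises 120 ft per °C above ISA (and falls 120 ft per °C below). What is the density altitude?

-932 ft

ISA temperature at 700 ft = 15 − 2 × (700/1000) = 13.6°C.
ISA deviation = 0 − 13.6 = -13.6°C.
Density altitude = 700 + 120 × (-13.6) = 700 + (-1632) = -932 ft.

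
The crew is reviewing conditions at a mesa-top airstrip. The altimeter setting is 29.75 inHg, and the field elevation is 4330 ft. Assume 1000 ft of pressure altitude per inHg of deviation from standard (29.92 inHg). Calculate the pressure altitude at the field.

Pressure correction = (29.92 − 29.75) × 1000 = +170 ft.
Pressure altitude = 4330 + (+170) = 4500 ft.

4500 ft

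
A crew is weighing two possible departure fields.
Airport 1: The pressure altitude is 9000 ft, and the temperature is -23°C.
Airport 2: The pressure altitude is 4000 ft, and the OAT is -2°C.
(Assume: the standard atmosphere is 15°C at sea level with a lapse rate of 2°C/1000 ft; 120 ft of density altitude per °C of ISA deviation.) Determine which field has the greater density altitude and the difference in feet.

Airport 1: ISA temp = -3°C, deviation -20°C, DA = 9000 + 120 × (-20) = 6600 ft.
Airport 2: ISA temp = 7°C, deviation -9°C, DA = 4000 + 120 × (-9) = 2920 ft.
Airport 1 is higher by 6600 − 2920 = 3680 ft.

Airport 1 by 3680 ft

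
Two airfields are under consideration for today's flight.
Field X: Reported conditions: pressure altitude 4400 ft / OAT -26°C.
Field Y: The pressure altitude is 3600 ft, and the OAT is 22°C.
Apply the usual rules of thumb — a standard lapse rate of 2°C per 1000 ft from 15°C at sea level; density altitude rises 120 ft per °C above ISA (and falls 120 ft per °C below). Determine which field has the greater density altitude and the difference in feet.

Field X: ISA temp = 6.2°C, deviation -32.2°C, DA = 4400 + 120 × (-32.2) = 536 ft.
Field Y: ISA temp = 7.8°C, deviation +14.2°C, DA = 3600 + 120 × 14.2 = 5304 ft.
Field Y is higher by 5304 − 536 = 4768 ft.

Field Y by 4768 ft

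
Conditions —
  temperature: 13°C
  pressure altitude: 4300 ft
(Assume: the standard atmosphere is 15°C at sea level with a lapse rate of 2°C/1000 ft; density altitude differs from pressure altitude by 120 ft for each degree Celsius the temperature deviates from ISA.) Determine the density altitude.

ISA temperature at 4300 ft = 15 − 2 × (4300/1000) = 6.4°C.
ISA deviation = 13 − 6.4 = +6.6°C.
Density altitude = 4300 + 120 × (6.6) = 4300 + (+792) = 5092 ft.

5092 ft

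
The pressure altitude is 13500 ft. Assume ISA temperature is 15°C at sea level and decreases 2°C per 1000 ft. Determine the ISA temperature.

ISA temperature = 15 − 2 × (13500/1000) = 15 − 27 = -12°C.

-12°C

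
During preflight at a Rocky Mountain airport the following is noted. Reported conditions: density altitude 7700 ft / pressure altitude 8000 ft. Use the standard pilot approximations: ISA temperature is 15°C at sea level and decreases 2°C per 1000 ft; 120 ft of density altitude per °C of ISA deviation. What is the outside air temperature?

Density altitude − pressure altitude = 7700 − 8000 = -300 ft.
At 120 ft/°C that is an ISA deviation of -300/120 = -2.5°C.
ISA temperature at 8000 ft = 15 − 2 × (8000/1000) = -1°C.
OAT = ISA + deviation = -1 + (-2.5) = -3.5°C.

-3.5°C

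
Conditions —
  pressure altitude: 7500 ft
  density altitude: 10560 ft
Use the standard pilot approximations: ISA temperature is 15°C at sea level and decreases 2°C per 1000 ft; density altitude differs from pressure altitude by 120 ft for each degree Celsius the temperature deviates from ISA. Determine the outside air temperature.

25.5°C

Density altitude − pressure altitude = 10560 − 7500 = +3060 ft.
At 120 ft/°C that is an ISA deviation of 3060/120 = +25.5°C.
ISA temperature at 7500 ft = 15 − 2 × (7500/1000) = 0°C.
OAT = ISA + deviation = 0 + (+25.5) = 25.5°C.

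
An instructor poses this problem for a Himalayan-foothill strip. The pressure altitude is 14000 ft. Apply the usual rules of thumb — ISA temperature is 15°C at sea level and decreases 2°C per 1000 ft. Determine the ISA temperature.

ISA temperature = 15 − 2 × (14000/1000) = 15 − 28 = -13°C.

-13°C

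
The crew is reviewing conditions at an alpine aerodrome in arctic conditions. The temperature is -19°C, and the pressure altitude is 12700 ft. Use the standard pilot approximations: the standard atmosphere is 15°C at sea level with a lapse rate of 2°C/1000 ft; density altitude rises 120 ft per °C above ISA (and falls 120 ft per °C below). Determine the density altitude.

ISA temperature at 12700 ft = 15 − 2 × (12700/1000) = -10.4°C.
ISA deviation = -19 − (-10.4) = -8.6°C.
Density altitude = 12700 + 120 × (-8.6) = 12700 + (-1032) = 11668 ft.

11668 ft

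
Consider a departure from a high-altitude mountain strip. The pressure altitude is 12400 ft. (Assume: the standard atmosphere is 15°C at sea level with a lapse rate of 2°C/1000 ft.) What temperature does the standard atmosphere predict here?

ISA temperature = 15 − 2 × (12400/1000) = 15 − 24.8 = -9.8°C.

-9.8°C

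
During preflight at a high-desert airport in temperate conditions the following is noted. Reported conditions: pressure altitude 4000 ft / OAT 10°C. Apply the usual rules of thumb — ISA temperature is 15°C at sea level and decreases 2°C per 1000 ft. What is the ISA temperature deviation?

ISA+3°C

ISA temperature at 4000 ft = 15 − 2 × (4000/1000) = 7°C.
Deviation = OAT − ISA = 10 − 7 = +3°C.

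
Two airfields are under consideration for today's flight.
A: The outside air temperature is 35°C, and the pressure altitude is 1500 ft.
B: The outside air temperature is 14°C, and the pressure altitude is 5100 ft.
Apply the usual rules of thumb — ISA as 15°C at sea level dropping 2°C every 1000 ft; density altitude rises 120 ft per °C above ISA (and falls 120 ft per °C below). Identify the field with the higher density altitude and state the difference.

B by 1944 ft

A: ISA temp = 12°C, deviation +23°C, DA = 1500 + 120 × 23 = 4260 ft.
B: ISA temp = 4.8°C, deviation +9.2°C, DA = 5100 + 120 × 9.2 = 6204 ft.
B is higher by 6204 − 4260 = 1944 ft.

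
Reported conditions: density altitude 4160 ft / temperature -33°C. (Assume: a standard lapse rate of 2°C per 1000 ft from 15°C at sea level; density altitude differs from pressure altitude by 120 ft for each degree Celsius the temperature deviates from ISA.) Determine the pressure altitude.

DA = PA + 120 × (OAT − (15 − 2·PA/1000)) = PA + 120·OAT − 1800 + 0.24·PA = 1.24·PA + 120·OAT − 1800.
So 1.24·PA = 4160 − 120 × (-33) + 1800 = 9920.
PA = 9920 / 1.24 = 8000 ft.

8000 ft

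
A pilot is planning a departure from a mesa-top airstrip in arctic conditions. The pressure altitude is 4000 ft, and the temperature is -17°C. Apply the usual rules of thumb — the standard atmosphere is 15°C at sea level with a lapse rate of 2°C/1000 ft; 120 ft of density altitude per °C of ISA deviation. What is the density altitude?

ISA temperature at 4000 ft = 15 − 2 × (4000/1000) = 7°C.
ISA deviation = -17 − 7 = -24°C.
Density altitude = 4000 + 120 × (-24) = 4000 + (-2880) = 1120 ft.

1120 ft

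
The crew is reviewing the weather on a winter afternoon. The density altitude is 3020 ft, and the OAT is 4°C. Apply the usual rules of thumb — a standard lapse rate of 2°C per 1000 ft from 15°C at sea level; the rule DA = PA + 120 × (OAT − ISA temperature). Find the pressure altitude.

3500 ft

DA = PA + 120 × (OAT − (15 − 2·PA/1000)) = PA + 120·OAT − 1800 + 0.24·PA = 1.24·PA + 120·OAT − 1800.
So 1.24·PA = 3020 − 120 × 4 + 1800 = 4340.
PA = 4340 / 1.24 = 3500 ft.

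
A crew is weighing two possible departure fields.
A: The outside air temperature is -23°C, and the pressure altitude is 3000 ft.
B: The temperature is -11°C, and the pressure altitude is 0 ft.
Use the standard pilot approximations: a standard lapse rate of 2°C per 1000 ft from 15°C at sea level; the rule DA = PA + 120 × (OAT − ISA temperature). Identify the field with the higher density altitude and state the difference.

A by 2280 ft

A: ISA temp = 9°C, deviation -32°C, DA = 3000 + 120 × (-32) = -840 ft.
B: ISA temp = 15°C, deviation -26°C, DA = 0 + 120 × (-26) = -3120 ft.
A is higher by -840 − (-3120) = 2280 ft.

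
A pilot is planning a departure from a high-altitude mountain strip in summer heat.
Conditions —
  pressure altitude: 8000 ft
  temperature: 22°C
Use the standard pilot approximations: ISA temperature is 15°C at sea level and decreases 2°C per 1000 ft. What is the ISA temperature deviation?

ISA+23°C

ISA temperature at 8000 ft = 15 − 2 × (8000/1000) = -1°C.
Deviation = OAT − ISA = 22 − (-1) = +23°C.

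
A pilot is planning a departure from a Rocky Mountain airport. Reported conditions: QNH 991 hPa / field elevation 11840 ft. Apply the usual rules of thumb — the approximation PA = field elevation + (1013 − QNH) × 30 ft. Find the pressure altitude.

Pressure correction = (1013 − 991) × 30 = +660 ft.
Pressure altitude = 11840 + (+660) = 12500 ft.

12500 ft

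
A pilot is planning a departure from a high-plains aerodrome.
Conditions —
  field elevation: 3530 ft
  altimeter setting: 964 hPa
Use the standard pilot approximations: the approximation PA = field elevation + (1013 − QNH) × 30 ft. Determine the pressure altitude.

5000 ft

Pressure correction = (1013 − 964) × 30 = +1470 ft.
Pressure altitude = 3530 + (+1470) = 5000 ft.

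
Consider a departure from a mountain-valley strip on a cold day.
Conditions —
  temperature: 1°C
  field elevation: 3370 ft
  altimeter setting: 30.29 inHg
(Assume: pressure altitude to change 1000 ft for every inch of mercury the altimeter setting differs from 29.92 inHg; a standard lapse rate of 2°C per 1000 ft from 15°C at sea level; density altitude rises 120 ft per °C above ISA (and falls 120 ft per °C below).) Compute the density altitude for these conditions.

2040 ft

Pressure altitude = 3370 + (29.92 − 30.29) × 1000 = 3370 + (-370) = 3000 ft.
ISA temperature at 3000 ft = 15 − 2 × (3000/1000) = 9°C.
ISA deviation = 1 − 9 = -8°C.
Density altitude = 3000 + 120 × (-8) = 2040 ft.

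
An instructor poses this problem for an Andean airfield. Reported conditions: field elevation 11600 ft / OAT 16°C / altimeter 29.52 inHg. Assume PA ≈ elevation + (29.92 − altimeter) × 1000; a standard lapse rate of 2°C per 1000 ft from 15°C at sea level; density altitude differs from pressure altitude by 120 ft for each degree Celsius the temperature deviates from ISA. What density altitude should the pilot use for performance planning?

15000 ft

Pressure altitude = 11600 + (29.92 − 29.52) × 1000 = 11600 + (+400) = 12000 ft.
ISA temperature at 12000 ft = 15 − 2 × (12000/1000) = -9°C.
ISA deviation = 16 − (-9) = +25°C.
Density altitude = 12000 + 120 × (25) = 15000 ft.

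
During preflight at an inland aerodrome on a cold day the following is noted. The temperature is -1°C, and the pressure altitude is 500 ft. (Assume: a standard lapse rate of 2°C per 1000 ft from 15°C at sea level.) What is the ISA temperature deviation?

ISA temperature at 500 ft = 15 − 2 × (500/1000) = 14°C.
Deviation = OAT − ISA = -1 − 14 = -15°C.

ISA-15°C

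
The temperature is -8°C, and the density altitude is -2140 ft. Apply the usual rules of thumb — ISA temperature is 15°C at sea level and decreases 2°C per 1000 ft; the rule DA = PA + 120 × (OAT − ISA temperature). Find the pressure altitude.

500 ft

DA = PA + 120 × (OAT − (15 − 2·PA/1000)) = PA + 120·OAT − 1800 + 0.24·PA = 1.24·PA + 120·OAT − 1800.
So 1.24·PA = -2140 − 120 × (-8) + 1800 = 620.
PA = 620 / 1.24 = 500 ft.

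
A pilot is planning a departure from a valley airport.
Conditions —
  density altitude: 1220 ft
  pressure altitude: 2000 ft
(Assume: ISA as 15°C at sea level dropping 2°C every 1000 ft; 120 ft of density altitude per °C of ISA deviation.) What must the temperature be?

Density altitude − pressure altitude = 1220 − 2000 = -780 ft.
At 120 ft/°C that is an ISA deviation of -780/120 = -6.5°C.
ISA temperature at 2000 ft = 15 − 2 × (2000/1000) = 11°C.
OAT = ISA + deviation = 11 + (-6.5) = 4.5°C.

4.5°C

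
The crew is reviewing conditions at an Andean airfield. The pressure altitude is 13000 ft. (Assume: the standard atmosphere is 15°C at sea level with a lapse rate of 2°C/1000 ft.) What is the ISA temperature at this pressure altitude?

-11°C

ISA temperature = 15 − 2 × (13000/1000) = 15 − 26 = -11°C.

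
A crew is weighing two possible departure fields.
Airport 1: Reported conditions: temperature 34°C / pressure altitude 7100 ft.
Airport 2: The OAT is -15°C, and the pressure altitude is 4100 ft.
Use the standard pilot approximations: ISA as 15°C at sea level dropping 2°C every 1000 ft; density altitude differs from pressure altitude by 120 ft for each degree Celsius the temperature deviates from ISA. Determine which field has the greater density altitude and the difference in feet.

Airport 1 by 9600 ft

Airport 1: ISA temp = 0.8°C, deviation +33.2°C, DA = 7100 + 120 × 33.2 = 11084 ft.
Airport 2: ISA temp = 6.8°C, deviation -21.8°C, DA = 4100 + 120 × (-21.8) = 1484 ft.
Airport 1 is higher by 11084 − 1484 = 9600 ft.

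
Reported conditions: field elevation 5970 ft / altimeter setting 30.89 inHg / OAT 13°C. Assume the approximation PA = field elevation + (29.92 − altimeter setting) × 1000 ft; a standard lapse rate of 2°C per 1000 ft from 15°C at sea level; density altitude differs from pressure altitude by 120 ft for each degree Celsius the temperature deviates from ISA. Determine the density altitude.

Pressure altitude = 5970 + (29.92 − 30.89) × 1000 = 5970 + (-970) = 5000 ft.
ISA temperature at 5000 ft = 15 − 2 × (5000/1000) = 5°C.
ISA deviation = 13 − 5 = +8°C.
Density altitude = 5000 + 120 × (8) = 5960 ft.

5960 ft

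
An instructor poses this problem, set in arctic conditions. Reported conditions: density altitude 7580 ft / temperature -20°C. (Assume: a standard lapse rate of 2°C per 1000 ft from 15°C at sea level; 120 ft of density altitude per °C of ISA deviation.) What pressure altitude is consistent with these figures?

DA = PA + 120 × (OAT − (15 − 2·PA/1000)) = PA + 120·OAT − 1800 + 0.24·PA = 1.24·PA + 120·OAT − 1800.
So 1.24·PA = 7580 − 120 × (-20) + 1800 = 11780.
PA = 11780 / 1.24 = 9500 ft.

9500 ft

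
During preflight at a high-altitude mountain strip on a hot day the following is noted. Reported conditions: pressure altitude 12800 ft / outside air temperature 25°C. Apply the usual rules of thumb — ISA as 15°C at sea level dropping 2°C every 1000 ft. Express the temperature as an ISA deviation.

ISA temperature at 12800 ft = 15 − 2 × (12800/1000) = -10.6°C.
Deviation = OAT − ISA = 25 − (-10.6) = +35.6°C.

ISA+35.6°C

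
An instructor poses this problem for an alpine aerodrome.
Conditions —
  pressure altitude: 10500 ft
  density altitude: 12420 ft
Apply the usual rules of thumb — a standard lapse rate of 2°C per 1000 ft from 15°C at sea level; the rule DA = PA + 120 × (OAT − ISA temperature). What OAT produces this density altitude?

10°C

Density altitude − pressure altitude = 12420 − 10500 = +1920 ft.
At 120 ft/°C that is an ISA deviation of 1920/120 = +16°C.
ISA temperature at 10500 ft = 15 − 2 × (10500/1000) = -6°C.
OAT = ISA + deviation = -6 + (+16) = 10°C.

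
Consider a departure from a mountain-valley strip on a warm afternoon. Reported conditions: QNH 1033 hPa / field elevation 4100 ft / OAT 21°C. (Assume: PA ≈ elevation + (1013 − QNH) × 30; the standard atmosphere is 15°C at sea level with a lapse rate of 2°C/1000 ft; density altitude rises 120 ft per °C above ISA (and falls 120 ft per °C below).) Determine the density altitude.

Pressure altitude = 4100 + (1013 − 1033) × 30 = 4100 + (-600) = 3500 ft.
ISA temperature at 3500 ft = 15 − 2 × (3500/1000) = 8°C.
ISA deviation = 21 − 8 = +13°C.
Density altitude = 3500 + 120 × (13) = 5060 ft.

5060 ft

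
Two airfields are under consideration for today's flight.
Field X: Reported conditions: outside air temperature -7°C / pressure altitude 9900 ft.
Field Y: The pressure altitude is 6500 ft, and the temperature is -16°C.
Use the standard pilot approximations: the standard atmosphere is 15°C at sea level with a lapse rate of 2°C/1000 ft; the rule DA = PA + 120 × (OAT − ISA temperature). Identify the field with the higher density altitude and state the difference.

Field X by 5296 ft

Field X: ISA temp = -4.8°C, deviation -2.2°C, DA = 9900 + 120 × (-2.2) = 9636 ft.
Field Y: ISA temp = 2°C, deviation -18°C, DA = 6500 + 120 × (-18) = 4340 ft.
Field X is higher by 9636 − 4340 = 5296 ft.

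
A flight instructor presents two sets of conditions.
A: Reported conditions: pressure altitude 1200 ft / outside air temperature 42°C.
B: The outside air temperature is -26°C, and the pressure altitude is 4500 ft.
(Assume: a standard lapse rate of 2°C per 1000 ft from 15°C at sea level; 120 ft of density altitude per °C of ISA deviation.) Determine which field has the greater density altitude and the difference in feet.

A by 4068 ft

A: ISA temp = 12.6°C, deviation +29.4°C, DA = 1200 + 120 × 29.4 = 4728 ft.
B: ISA temp = 6°C, deviation -32°C, DA = 4500 + 120 × (-32) = 660 ft.
A is higher by 4728 − 660 = 4068 ft.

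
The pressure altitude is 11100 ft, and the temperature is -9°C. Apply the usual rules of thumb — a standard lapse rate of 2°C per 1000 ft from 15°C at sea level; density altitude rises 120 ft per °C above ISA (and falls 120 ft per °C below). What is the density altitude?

10884 ft

ISA temperature at 11100 ft = 15 − 2 × (11100/1000) = -7.2°C.
ISA deviation = -9 − (-7.2) = -1.8°C.
Density altitude = 11100 + 120 × (-1.8) = 11100 + (-216) = 10884 ft.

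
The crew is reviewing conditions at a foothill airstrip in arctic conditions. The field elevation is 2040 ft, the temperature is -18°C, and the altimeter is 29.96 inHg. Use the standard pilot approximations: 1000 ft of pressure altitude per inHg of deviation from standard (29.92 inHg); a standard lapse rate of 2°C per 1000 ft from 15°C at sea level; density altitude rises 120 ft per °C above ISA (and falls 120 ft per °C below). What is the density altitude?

-1480 ft

Pressure altitude = 2040 + (29.92 − 29.96) × 1000 = 2040 + (-40) = 2000 ft.
ISA temperature at 2000 ft = 15 − 2 × (2000/1000) = 11°C.
ISA deviation = -18 − 11 = -29°C.
Density altitude = 2000 + 120 × (-29) = -1480 ft.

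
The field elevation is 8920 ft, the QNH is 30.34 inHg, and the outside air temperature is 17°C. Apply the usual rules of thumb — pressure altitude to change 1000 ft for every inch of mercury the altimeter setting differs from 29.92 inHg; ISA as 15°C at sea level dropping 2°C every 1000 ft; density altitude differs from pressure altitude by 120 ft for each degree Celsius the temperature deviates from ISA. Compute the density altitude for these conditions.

Pressure altitude = 8920 + (29.92 − 30.34) × 1000 = 8920 + (-420) = 8500 ft.
ISA temperature at 8500 ft = 15 − 2 × (8500/1000) = -2°C.
ISA deviation = 17 − (-2) = +19°C.
Density altitude = 8500 + 120 × (19) = 10780 ft.

10780 ft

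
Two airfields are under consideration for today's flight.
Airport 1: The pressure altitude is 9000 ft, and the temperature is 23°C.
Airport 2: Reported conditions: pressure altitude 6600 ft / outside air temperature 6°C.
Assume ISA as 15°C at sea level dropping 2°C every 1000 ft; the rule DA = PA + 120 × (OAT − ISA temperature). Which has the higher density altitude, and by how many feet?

Airport 1: ISA temp = -3°C, deviation +26°C, DA = 9000 + 120 × 26 = 12120 ft.
Airport 2: ISA temp = 1.8°C, deviation +4.2°C, DA = 6600 + 120 × 4.2 = 7104 ft.
Airport 1 is higher by 12120 − 7104 = 5016 ft.

Airport 1 by 5016 ft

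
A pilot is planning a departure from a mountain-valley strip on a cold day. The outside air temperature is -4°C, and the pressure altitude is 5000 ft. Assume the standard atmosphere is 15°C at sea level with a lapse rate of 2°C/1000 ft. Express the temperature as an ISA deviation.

ISA-9°C

ISA temperature at 5000 ft = 15 − 2 × (5000/1000) = 5°C.
Deviation = OAT − ISA = -4 − 5 = -9°C.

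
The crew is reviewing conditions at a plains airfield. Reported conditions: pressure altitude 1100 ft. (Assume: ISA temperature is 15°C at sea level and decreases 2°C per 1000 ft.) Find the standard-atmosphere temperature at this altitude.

12.8°C

ISA temperature = 15 − 2 × (1100/1000) = 15 − 2.2 = 12.8°C.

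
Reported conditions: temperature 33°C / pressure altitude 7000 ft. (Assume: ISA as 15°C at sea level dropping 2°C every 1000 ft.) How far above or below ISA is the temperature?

ISA temperature at 7000 ft = 15 − 2 × (7000/1000) = 1°C.
Deviation = OAT − ISA = 33 − 1 = +32°C.

ISA+32°C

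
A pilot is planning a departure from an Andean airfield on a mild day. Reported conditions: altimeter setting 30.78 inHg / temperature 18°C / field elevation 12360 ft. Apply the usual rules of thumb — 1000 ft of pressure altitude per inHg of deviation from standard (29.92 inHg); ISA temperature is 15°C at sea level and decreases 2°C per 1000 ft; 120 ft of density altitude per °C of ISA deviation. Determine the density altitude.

14620 ft

Pressure altitude = 12360 + (29.92 − 30.78) × 1000 = 12360 + (-860) = 11500 ft.
ISA temperature at 11500 ft = 15 − 2 × (11500/1000) = -8°C.
ISA deviation = 18 − (-8) = +26°C.
Density altitude = 11500 + 120 × (26) = 14620 ft.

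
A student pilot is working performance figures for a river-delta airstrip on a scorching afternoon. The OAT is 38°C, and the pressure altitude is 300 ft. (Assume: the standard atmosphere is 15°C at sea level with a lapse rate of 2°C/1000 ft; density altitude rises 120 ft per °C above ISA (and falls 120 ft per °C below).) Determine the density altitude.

3132 ft

ISA temperature at 300 ft = 15 − 2 × (300/1000) = 14.4°C.
ISA deviation = 38 − 14.4 = +23.6°C.
Density altitude = 300 + 120 × (23.6) = 300 + (+2832) = 3132 ft.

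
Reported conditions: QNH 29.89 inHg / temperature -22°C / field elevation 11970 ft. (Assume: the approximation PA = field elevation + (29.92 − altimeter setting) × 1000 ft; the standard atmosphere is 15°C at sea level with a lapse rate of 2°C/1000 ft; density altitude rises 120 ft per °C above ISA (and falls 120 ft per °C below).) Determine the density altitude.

10440 ft

Pressure altitude = 11970 + (29.92 − 29.89) × 1000 = 11970 + (+30) = 12000 ft.
ISA temperature at 12000 ft = 15 − 2 × (12000/1000) = -9°C.
ISA deviation = -22 − (-9) = -13°C.
Density altitude = 12000 + 120 × (-13) = 10440 ft.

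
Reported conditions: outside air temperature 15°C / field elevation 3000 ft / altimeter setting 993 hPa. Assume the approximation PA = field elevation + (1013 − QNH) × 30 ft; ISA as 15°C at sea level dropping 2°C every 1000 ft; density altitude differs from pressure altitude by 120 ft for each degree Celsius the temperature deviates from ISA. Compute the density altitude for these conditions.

Pressure altitude = 3000 + (1013 − 993) × 30 = 3000 + (+600) = 3600 ft.
ISA temperature at 3600 ft = 15 − 2 × (3600/1000) = 7.8°C.
ISA deviation = 15 − 7.8 = +7.2°C.
Density altitude = 3600 + 120 × (7.2) = 4464 ft.

4464 ft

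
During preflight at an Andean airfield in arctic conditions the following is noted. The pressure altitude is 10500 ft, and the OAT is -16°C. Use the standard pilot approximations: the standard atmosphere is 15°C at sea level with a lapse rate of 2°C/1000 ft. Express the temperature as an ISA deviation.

ISA temperature at 10500 ft = 15 − 2 × (10500/1000) = -6°C.
Deviation = OAT − ISA = -16 − (-6) = -10°C.

ISA-10°C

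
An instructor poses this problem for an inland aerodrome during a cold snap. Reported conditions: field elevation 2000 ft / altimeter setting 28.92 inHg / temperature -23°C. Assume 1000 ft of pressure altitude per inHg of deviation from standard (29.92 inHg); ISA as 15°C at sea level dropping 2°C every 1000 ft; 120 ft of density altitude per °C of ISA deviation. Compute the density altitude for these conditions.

Pressure altitude = 2000 + (29.92 − 28.92) × 1000 = 2000 + (+1000) = 3000 ft.
ISA temperature at 3000 ft = 15 − 2 × (3000/1000) = 9°C.
ISA deviation = -23 − 9 = -32°C.
Density altitude = 3000 + 120 × (-32) = -840 ft.

-840 ft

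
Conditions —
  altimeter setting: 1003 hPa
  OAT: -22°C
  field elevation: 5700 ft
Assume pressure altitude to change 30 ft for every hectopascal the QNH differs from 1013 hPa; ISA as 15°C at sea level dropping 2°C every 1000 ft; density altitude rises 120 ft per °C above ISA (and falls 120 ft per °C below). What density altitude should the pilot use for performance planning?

3000 ft

Pressure altitude = 5700 + (1013 − 1003) × 30 = 5700 + (+300) = 6000 ft.
ISA temperature at 6000 ft = 15 − 2 × (6000/1000) = 3°C.
ISA deviation = -22 − 3 = -25°C.
Density altitude = 6000 + 120 × (-25) = 3000 ft.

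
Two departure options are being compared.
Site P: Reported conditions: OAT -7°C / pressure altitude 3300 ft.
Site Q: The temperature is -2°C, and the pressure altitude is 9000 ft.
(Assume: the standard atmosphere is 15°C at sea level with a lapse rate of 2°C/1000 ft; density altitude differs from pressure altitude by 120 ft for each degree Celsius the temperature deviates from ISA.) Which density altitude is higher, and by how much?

Site Q by 7668 ft

Site P: ISA temp = 8.4°C, deviation -15.4°C, DA = 3300 + 120 × (-15.4) = 1452 ft.
Site Q: ISA temp = -3°C, deviation +1°C, DA = 9000 + 120 × 1 = 9120 ft.
Site Q is higher by 9120 − 1452 = 7668 ft.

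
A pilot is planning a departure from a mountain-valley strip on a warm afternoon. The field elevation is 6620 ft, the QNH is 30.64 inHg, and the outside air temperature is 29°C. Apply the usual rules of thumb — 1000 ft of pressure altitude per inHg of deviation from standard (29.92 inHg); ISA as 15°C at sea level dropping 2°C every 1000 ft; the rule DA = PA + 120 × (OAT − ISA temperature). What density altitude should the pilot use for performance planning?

Pressure altitude = 6620 + (29.92 − 30.64) × 1000 = 6620 + (-720) = 5900 ft.
ISA temperature at 5900 ft = 15 − 2 × (5900/1000) = 3.2°C.
ISA deviation = 29 − 3.2 = +25.8°C.
Density altitude = 5900 + 120 × (25.8) = 8996 ft.

8996 ft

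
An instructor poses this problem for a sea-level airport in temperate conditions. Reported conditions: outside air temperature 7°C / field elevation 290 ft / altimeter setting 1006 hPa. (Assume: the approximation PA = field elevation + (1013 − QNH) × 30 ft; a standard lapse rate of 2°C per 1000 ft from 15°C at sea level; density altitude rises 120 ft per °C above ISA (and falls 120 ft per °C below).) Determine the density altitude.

-340 ft

Pressure altitude = 290 + (1013 − 1006) × 30 = 290 + (+210) = 500 ft.
ISA temperature at 500 ft = 15 − 2 × (500/1000) = 14°C.
ISA deviation = 7 − 14 = -7°C.
Density altitude = 500 + 120 × (-7) = -340 ft.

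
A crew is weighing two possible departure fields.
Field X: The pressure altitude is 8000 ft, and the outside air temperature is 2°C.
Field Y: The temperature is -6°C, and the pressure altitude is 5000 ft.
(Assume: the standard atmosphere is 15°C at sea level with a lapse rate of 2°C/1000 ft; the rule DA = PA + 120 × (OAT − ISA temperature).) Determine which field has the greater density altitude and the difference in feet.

Field X: ISA temp = -1°C, deviation +3°C, DA = 8000 + 120 × 3 = 8360 ft.
Field Y: ISA temp = 5°C, deviation -11°C, DA = 5000 + 120 × (-11) = 3680 ft.
Field X is higher by 8360 − 3680 = 4680 ft.

Field X by 4680 ft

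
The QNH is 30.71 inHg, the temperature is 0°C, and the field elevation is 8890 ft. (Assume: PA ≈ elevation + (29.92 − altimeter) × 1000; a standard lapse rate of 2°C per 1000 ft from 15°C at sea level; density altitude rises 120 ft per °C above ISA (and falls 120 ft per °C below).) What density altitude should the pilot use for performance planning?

8244 ft

Pressure altitude = 8890 + (29.92 − 30.71) × 1000 = 8890 + (-790) = 8100 ft.
ISA temperature at 8100 ft = 15 − 2 × (8100/1000) = -1.2°C.
ISA deviation = 0 − (-1.2) = +1.2°C.
Density altitude = 8100 + 120 × (1.2) = 8244 ft.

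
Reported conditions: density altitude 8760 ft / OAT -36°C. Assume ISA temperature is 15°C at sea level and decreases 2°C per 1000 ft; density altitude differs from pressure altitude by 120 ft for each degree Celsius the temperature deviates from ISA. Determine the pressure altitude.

DA = PA + 120 × (OAT − (15 − 2·PA/1000)) = PA + 120·OAT − 1800 + 0.24·PA = 1.24·PA + 120·OAT − 1800.
So 1.24·PA = 8760 − 120 × (-36) + 1800 = 14880.
PA = 14880 / 1.24 = 12000 ft.

12000 ft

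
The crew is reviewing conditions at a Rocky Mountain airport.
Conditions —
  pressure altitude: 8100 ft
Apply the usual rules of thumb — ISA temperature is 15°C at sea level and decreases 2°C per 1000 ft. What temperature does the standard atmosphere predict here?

-1.2°C

ISA temperature = 15 − 2 × (8100/1000) = 15 − 16.2 = -1.2°C.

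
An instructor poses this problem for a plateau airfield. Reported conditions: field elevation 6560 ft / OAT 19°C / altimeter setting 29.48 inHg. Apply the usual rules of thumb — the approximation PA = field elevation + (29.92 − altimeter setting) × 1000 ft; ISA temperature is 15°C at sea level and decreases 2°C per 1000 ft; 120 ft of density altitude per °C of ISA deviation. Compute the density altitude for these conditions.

Pressure altitude = 6560 + (29.92 − 29.48) × 1000 = 6560 + (+440) = 7000 ft.
ISA temperature at 7000 ft = 15 − 2 × (7000/1000) = 1°C.
ISA deviation = 19 − 1 = +18°C.
Density altitude = 7000 + 120 × (18) = 9160 ft.

9160 ft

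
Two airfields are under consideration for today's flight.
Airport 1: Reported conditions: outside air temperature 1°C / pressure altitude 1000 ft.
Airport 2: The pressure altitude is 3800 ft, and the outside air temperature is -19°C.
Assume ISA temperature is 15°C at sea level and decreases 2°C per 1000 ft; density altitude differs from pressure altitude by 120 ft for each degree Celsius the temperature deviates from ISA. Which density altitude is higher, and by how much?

Airport 1: ISA temp = 13°C, deviation -12°C, DA = 1000 + 120 × (-12) = -440 ft.
Airport 2: ISA temp = 7.4°C, deviation -26.4°C, DA = 3800 + 120 × (-26.4) = 632 ft.
Airport 2 is higher by 632 − (-440) = 1072 ft.

Airport 2 by 1072 ft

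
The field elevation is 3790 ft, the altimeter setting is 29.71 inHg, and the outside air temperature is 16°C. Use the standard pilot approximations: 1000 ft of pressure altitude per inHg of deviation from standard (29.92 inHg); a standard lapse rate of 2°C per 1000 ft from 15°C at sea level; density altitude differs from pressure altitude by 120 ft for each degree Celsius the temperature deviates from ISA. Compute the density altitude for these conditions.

5080 ft

Pressure altitude = 3790 + (29.92 − 29.71) × 1000 = 3790 + (+210) = 4000 ft.
ISA temperature at 4000 ft = 15 − 2 × (4000/1000) = 7°C.
ISA deviation = 16 − 7 = +9°C.
Density altitude = 4000 + 120 × (9) = 5080 ft.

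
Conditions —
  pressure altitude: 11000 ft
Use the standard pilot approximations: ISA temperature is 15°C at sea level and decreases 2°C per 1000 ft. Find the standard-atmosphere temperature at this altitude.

-7°C

ISA temperature = 15 − 2 × (11000/1000) = 15 − 22 = -7°C.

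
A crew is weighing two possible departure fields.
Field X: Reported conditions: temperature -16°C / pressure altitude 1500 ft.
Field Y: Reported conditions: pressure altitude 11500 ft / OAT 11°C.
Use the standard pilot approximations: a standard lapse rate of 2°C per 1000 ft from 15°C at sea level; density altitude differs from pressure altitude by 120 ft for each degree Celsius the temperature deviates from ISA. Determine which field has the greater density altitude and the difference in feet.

Field X: ISA temp = 12°C, deviation -28°C, DA = 1500 + 120 × (-28) = -1860 ft.
Field Y: ISA temp = -8°C, deviation +19°C, DA = 11500 + 120 × 19 = 13780 ft.
Field Y is higher by 13780 − (-1860) = 15640 ft.

Field Y by 15640 ft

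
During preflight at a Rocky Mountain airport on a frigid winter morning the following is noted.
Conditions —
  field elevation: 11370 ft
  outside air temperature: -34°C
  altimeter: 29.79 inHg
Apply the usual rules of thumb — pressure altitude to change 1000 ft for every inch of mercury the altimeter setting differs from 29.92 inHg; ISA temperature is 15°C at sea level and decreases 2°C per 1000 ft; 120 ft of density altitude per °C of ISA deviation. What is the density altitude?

8380 ft

Pressure altitude = 11370 + (29.92 − 29.79) × 1000 = 11370 + (+130) = 11500 ft.
ISA temperature at 11500 ft = 15 − 2 × (11500/1000) = -8°C.
ISA deviation = -34 − (-8) = -26°C.
Density altitude = 11500 + 120 × (-26) = 8380 ft.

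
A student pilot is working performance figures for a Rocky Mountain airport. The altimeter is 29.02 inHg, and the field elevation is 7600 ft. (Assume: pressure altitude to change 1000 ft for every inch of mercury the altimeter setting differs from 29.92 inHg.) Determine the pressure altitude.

8500 ft

Pressure correction = (29.92 − 29.02) × 1000 = +900 ft.
Pressure altitude = 7600 + (+900) = 8500 ft.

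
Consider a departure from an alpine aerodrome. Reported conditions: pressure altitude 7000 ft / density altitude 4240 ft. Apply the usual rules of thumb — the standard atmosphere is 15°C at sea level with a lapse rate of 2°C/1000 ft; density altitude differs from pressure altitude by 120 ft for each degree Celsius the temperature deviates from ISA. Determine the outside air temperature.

-22°C

Density altitude − pressure altitude = 4240 − 7000 = -2760 ft.
At 120 ft/°C that is an ISA deviation of -2760/120 = -23°C.
ISA temperature at 7000 ft = 15 − 2 × (7000/1000) = 1°C.
OAT = ISA + deviation = 1 + (-23) = -22°C.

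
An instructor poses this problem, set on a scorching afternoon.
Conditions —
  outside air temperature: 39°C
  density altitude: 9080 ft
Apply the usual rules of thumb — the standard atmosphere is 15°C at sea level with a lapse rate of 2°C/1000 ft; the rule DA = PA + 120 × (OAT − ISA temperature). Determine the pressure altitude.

DA = PA + 120 × (OAT − (15 − 2·PA/1000)) = PA + 120·OAT − 1800 + 0.24·PA = 1.24·PA + 120·OAT − 1800.
So 1.24·PA = 9080 − 120 × 39 + 1800 = 6200.
PA = 6200 / 1.24 = 5000 ft.

5000 ft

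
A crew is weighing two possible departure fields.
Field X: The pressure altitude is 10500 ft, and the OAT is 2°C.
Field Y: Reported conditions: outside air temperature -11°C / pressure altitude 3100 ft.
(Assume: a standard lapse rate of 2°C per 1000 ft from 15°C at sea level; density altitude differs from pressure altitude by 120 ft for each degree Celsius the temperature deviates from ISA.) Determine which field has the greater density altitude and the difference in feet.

Field X by 10736 ft

Field X: ISA temp = -6°C, deviation +8°C, DA = 10500 + 120 × 8 = 11460 ft.
Field Y: ISA temp = 8.8°C, deviation -19.8°C, DA = 3100 + 120 × (-19.8) = 724 ft.
Field X is higher by 11460 − 724 = 10736 ft.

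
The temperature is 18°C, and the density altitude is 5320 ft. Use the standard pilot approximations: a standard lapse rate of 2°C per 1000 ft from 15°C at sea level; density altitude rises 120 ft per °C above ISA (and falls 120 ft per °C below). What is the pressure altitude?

DA = PA + 120 × (OAT − (15 − 2·PA/1000)) = PA + 120·OAT − 1800 + 0.24·PA = 1.24·PA + 120·OAT − 1800.
So 1.24·PA = 5320 − 120 × 18 + 1800 = 4960.
PA = 4960 / 1.24 = 4000 ft.

4000 ft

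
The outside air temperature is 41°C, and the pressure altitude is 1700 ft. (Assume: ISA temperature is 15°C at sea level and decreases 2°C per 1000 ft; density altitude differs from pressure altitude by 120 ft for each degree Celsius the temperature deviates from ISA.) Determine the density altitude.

ISA temperature at 1700 ft = 15 − 2 × (1700/1000) = 11.6°C.
ISA deviation = 41 − 11.6 = +29.4°C.
Density altitude = 1700 + 120 × (29.4) = 1700 + (+3528) = 5228 ft.

5228 ft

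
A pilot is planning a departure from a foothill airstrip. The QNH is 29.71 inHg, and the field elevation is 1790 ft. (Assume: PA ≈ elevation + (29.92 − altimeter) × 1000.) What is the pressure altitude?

2000 ft

Pressure correction = (29.92 − 29.71) × 1000 = +210 ft.
Pressure altitude = 1790 + (+210) = 2000 ft.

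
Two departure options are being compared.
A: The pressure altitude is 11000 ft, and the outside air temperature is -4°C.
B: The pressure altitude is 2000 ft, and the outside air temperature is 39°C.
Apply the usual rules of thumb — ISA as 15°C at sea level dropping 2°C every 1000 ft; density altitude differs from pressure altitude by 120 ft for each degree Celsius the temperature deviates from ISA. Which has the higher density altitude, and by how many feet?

A by 6000 ft

A: ISA temp = -7°C, deviation +3°C, DA = 11000 + 120 × 3 = 11360 ft.
B: ISA temp = 11°C, deviation +28°C, DA = 2000 + 120 × 28 = 5360 ft.
A is higher by 11360 − 5360 = 6000 ft.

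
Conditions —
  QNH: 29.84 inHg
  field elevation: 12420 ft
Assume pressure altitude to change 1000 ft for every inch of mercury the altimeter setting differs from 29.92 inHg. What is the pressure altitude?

12500 ft

Pressure correction = (29.92 − 29.84) × 1000 = +80 ft.
Pressure altitude = 12420 + (+80) = 12500 ft.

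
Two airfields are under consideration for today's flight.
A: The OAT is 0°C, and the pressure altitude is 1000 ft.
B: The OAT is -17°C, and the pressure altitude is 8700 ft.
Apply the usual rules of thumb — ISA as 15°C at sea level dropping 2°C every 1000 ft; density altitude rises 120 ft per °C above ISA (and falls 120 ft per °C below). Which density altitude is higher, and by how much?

A: ISA temp = 13°C, deviation -13°C, DA = 1000 + 120 × (-13) = -560 ft.
B: ISA temp = -2.4°C, deviation -14.6°C, DA = 8700 + 120 × (-14.6) = 6948 ft.
B is higher by 6948 − (-560) = 7508 ft.

B by 7508 ft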